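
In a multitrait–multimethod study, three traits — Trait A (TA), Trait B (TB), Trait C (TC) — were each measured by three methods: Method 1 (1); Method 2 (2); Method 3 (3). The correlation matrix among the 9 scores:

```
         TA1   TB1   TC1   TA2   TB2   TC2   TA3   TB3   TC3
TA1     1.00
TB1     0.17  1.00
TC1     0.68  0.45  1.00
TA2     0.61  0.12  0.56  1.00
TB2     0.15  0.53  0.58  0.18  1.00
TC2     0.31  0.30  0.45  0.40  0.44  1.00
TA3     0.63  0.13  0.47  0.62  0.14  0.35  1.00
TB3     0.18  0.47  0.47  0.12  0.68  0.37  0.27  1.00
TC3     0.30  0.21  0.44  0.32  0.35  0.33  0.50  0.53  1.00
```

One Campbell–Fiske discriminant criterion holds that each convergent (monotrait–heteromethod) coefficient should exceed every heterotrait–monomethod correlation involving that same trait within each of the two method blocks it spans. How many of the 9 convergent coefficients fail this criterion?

6

Each convergent coefficient versus the relevant comparison correlations:
TA (methods 1·2): 0.61 vs {0.17, 0.18, 0.68, 0.40} → fail.
TA (methods 1·3): 0.63 vs {0.17, 0.27, 0.68, 0.50} → fail.
TA (methods 2·3): 0.62 vs {0.18, 0.27, 0.40, 0.50} → pass.
TB (methods 1·2): 0.53 vs {0.17, 0.18, 0.45, 0.44} → pass.
TB (methods 1·3): 0.47 vs {0.17, 0.27, 0.45, 0.53} → fail.
TB (methods 2·3): 0.68 vs {0.18, 0.27, 0.44, 0.53} → pass.
TC (methods 1·2): 0.45 vs {0.68, 0.40, 0.45, 0.44} → fail.
TC (methods 1·3): 0.44 vs {0.68, 0.50, 0.45, 0.53} → fail.
TC (methods 2·3): 0.33 vs {0.40, 0.50, 0.44, 0.53} → fail.
6 of 9 fail.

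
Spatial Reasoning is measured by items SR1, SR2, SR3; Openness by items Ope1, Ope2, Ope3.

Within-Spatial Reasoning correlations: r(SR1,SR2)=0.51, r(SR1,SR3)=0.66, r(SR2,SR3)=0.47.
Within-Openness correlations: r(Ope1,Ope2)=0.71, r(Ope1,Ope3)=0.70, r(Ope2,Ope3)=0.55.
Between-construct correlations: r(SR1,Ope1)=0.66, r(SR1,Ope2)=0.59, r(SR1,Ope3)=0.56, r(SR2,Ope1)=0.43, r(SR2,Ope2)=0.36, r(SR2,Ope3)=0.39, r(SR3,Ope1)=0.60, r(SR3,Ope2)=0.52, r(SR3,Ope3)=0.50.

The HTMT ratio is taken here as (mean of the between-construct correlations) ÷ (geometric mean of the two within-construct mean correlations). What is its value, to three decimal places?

0.857

Mean heterotrait r = 4.61/9 = 0.5122.
Mean within-SR = 1.64/3 = 0.5467; mean within-Ope = 1.96/3 = 0.6533.
Geometric mean = √(0.5467 × 0.6533) = 0.5976.
HTMT = 0.5122 / 0.5976 = 0.857.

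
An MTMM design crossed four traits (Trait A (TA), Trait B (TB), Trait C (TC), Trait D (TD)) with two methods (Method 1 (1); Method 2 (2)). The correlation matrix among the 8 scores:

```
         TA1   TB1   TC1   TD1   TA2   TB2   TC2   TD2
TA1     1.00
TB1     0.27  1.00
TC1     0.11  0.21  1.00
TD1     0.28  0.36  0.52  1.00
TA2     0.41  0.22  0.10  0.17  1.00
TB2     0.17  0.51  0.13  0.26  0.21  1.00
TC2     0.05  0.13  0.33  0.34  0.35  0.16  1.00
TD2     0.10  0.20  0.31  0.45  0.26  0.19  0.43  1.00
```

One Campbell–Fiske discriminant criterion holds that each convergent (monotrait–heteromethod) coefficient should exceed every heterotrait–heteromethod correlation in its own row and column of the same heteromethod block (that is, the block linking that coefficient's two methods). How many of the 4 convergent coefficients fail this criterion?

Each convergent coefficient versus the relevant comparison correlations:
TA (methods 1·2): 0.41 vs {0.17, 0.22, 0.05, 0.10, 0.10, 0.17} → pass.
TB (methods 1·2): 0.51 vs {0.22, 0.17, 0.13, 0.13, 0.20, 0.26} → pass.
TC (methods 1·2): 0.33 vs {0.10, 0.05, 0.13, 0.13, 0.31, 0.34} → fail.
TD (methods 1·2): 0.45 vs {0.17, 0.10, 0.26, 0.20, 0.34, 0.31} → pass.
1 of 4 fail.

1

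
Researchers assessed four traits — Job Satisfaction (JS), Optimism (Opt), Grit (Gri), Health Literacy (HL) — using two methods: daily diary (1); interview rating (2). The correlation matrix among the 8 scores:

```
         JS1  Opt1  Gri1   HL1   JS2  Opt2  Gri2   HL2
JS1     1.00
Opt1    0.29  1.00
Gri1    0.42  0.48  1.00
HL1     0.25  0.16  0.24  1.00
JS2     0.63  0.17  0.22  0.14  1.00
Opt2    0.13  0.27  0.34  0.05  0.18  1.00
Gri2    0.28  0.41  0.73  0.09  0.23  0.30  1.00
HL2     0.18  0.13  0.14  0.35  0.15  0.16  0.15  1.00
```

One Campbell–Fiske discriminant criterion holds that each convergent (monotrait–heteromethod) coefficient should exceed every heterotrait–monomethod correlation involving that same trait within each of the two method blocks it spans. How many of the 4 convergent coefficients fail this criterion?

1

Each convergent coefficient versus the relevant comparison correlations:
JS (methods 1·2): 0.63 vs {0.29, 0.18, 0.42, 0.23, 0.25, 0.15} → pass.
Opt (methods 1·2): 0.27 vs {0.29, 0.18, 0.48, 0.30, 0.16, 0.16} → fail.
Gri (methods 1·2): 0.73 vs {0.42, 0.23, 0.48, 0.30, 0.24, 0.15} → pass.
HL (methods 1·2): 0.35 vs {0.25, 0.15, 0.16, 0.16, 0.24, 0.15} → pass.
1 of 4 fail.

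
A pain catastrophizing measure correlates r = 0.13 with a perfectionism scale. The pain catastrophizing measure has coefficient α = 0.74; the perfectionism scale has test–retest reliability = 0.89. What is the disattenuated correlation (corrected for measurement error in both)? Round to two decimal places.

r_true = r_obs / √(r_xx · r_yy) = 0.13 / √(0.74 × 0.89) = 0.13 / √0.6586 = 0.13 / 0.8115 ≈ 0.16.

0.16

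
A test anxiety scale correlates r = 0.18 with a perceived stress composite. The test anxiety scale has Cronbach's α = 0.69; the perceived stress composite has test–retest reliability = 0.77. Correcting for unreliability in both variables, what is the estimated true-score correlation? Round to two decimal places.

r_true = r_obs / √(r_xx · r_yy) = 0.18 / √(0.69 × 0.77) = 0.18 / √0.5313 = 0.18 / 0.7289 ≈ 0.25.

0.25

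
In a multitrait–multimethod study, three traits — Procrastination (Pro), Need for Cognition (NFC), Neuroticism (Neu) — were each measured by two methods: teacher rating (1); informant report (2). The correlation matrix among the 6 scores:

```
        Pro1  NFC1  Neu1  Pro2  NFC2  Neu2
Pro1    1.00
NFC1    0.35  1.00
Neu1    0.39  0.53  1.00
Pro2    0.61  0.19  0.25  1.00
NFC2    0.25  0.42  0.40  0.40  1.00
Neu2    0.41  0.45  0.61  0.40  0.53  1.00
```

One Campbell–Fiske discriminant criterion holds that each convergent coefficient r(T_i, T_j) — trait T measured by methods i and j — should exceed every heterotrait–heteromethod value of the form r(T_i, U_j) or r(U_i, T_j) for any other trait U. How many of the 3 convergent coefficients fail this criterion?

Each convergent coefficient versus the relevant comparison correlations:
Pro (methods 1·2): 0.61 vs {0.25, 0.19, 0.41, 0.25} → pass.
NFC (methods 1·2): 0.42 vs {0.19, 0.25, 0.45, 0.40} → fail.
Neu (methods 1·2): 0.61 vs {0.25, 0.41, 0.40, 0.45} → pass.
1 of 3 fail.

1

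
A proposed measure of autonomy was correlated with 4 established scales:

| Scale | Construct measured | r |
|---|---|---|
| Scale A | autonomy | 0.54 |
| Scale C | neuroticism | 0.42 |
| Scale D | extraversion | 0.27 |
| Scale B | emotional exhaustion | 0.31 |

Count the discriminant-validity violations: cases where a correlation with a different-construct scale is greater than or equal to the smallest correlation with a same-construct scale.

0

Convergent (same construct = autonomy): Scale A.
Smallest convergent = 0.54. Discriminant values: 0.42, 0.27, 0.31; count ≥ 0.54 → 0.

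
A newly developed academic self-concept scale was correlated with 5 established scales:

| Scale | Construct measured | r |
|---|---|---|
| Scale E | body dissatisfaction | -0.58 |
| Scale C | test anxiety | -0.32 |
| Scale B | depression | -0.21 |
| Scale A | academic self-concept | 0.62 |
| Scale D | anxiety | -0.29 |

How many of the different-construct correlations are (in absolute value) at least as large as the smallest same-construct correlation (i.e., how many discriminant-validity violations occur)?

Convergent (same construct = academic self-concept): Scale A.
Smallest convergent = 0.62. Discriminant |r|: 0.58, 0.32, 0.21, 0.29; count ≥ 0.62 → 0.

0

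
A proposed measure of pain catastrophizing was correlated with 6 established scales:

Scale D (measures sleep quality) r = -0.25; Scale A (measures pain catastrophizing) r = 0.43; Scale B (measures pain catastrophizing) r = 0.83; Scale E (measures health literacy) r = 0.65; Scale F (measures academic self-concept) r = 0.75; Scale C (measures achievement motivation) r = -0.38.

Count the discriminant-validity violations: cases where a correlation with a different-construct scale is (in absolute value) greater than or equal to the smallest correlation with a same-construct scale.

Convergent (same construct = pain catastrophizing): Scale A, Scale B.
Smallest convergent = 0.43. Discriminant |r|: 0.25, 0.65, 0.75, 0.38; count ≥ 0.43 → 2.

2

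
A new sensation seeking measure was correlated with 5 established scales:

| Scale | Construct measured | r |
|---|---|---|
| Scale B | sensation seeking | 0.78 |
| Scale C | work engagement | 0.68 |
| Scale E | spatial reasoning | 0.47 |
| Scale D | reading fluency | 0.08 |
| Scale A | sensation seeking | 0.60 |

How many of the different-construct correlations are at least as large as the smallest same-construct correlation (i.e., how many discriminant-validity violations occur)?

1

Convergent (same construct = sensation seeking): Scale B, Scale A.
Smallest convergent = 0.60. Discriminant values: 0.68, 0.47, 0.08; count ≥ 0.60 → 1.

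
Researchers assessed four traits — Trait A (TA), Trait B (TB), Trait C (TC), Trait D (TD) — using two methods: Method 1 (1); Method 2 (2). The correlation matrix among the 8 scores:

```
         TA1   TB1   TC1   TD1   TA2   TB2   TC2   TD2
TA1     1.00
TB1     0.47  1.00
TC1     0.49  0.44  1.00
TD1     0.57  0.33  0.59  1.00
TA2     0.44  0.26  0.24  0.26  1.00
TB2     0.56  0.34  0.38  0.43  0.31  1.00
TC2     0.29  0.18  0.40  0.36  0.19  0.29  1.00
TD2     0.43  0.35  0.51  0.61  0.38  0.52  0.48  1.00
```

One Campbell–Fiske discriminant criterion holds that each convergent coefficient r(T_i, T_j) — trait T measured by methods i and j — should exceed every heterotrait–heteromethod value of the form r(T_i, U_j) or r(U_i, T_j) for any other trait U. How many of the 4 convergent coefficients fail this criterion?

3

Checking each validity diagonal entry against its comparison values:
TA (methods 1·2): 0.44 vs {0.56, 0.26, 0.29, 0.24, 0.43, 0.26} → fail.
TB (methods 1·2): 0.34 vs {0.26, 0.56, 0.18, 0.38, 0.35, 0.43} → fail.
TC (methods 1·2): 0.40 vs {0.24, 0.29, 0.38, 0.18, 0.51, 0.36} → fail.
TD (methods 1·2): 0.61 vs {0.26, 0.43, 0.43, 0.35, 0.36, 0.51} → pass.
3 of 4 fail.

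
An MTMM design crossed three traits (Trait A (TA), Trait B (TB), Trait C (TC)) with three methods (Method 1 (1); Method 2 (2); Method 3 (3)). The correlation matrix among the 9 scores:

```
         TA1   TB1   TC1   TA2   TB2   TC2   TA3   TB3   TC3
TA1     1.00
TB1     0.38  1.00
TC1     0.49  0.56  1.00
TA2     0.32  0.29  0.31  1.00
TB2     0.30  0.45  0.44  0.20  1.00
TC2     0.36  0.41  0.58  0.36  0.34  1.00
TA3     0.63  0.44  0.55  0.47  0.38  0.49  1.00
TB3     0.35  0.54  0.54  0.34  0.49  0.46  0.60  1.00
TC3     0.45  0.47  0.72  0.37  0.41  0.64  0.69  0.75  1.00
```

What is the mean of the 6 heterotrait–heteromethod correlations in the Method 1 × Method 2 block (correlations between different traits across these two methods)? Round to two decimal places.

0.35

HTHM values (method 1 × method 2): 0.30, 0.36, 0.29, 0.41, 0.31, 0.44; mean = 2.11/6 = 0.35.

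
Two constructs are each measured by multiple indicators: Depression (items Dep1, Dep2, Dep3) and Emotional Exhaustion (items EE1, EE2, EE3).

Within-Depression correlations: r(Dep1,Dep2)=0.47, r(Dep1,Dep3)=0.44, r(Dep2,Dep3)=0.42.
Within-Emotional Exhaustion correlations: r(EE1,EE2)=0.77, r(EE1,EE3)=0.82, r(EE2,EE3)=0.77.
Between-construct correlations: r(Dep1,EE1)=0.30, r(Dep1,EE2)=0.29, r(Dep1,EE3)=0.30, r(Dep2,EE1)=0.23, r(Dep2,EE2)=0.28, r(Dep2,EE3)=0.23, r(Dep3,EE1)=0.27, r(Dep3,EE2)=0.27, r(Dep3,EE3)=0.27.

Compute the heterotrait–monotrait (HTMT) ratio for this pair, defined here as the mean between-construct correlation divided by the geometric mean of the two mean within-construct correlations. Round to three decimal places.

Between-construct mean = 2.44/9 = 0.2711.
Mean within-Dep = 1.33/3 = 0.4433; mean within-EE = 2.36/3 = 0.7867.
Geometric mean = √(0.4433 × 0.7867) = 0.5905.
HTMT = 0.2711 / 0.5905 = 0.459.

0.459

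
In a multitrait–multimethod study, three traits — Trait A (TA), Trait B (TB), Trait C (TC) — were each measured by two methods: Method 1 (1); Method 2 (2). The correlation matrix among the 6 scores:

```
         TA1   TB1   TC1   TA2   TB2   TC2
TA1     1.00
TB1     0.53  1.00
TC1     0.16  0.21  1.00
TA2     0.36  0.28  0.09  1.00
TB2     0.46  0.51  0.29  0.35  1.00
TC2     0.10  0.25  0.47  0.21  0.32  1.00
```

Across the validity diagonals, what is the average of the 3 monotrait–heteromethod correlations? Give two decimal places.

Convergent values: 0.36, 0.51, 0.47; mean = 1.34/3 = 0.45.

0.45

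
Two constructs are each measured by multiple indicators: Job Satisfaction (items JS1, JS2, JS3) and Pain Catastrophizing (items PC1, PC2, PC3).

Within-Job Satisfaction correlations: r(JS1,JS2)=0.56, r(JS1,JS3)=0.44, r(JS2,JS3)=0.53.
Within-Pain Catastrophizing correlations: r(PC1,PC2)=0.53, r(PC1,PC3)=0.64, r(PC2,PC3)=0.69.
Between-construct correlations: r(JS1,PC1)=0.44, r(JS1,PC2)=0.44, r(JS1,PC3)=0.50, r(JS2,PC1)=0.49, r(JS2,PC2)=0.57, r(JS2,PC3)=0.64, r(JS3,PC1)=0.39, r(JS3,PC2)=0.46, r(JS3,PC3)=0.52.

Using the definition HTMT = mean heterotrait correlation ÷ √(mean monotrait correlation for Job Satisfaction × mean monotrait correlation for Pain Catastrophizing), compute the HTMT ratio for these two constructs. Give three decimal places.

Mean between = 4.45/9 = 0.4944.
Mean within-JS = 1.53/3 = 0.5100; mean within-PC = 1.86/3 = 0.6200.
Geometric mean = √(0.5100 × 0.6200) = 0.5623.
HTMT = 0.4944 / 0.5623 = 0.879.

0.879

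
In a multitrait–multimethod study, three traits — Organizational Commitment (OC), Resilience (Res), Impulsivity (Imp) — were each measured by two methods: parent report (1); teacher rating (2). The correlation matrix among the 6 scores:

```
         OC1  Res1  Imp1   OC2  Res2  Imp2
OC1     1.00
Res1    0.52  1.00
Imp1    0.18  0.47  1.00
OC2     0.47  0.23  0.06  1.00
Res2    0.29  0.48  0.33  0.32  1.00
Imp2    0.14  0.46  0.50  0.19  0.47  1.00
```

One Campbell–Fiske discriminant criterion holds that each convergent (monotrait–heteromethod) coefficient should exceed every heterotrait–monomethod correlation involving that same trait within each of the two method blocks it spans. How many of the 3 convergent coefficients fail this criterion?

2

Convergent coefficients and their comparison sets:
OC (methods 1·2): 0.47 vs {0.52, 0.32, 0.18, 0.19} → fail.
Res (methods 1·2): 0.48 vs {0.52, 0.32, 0.47, 0.47} → fail.
Imp (methods 1·2): 0.50 vs {0.18, 0.19, 0.47, 0.47} → pass.
2 of 3 fail.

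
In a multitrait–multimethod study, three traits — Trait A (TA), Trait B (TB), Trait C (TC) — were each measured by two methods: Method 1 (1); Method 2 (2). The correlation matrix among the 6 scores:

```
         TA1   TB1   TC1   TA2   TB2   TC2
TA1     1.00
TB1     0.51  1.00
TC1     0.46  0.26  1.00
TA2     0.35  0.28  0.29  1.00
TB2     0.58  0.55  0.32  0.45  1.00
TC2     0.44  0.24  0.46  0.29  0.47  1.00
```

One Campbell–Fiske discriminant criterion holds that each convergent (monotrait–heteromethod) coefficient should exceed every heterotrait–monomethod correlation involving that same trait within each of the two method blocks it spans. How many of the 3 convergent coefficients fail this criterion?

Checking each validity diagonal entry against its comparison values:
TA (methods 1·2): 0.35 vs {0.51, 0.45, 0.46, 0.29} → fail.
TB (methods 1·2): 0.55 vs {0.51, 0.45, 0.26, 0.47} → pass.
TC (methods 1·2): 0.46 vs {0.46, 0.29, 0.26, 0.47} → fail.
2 of 3 fail.

2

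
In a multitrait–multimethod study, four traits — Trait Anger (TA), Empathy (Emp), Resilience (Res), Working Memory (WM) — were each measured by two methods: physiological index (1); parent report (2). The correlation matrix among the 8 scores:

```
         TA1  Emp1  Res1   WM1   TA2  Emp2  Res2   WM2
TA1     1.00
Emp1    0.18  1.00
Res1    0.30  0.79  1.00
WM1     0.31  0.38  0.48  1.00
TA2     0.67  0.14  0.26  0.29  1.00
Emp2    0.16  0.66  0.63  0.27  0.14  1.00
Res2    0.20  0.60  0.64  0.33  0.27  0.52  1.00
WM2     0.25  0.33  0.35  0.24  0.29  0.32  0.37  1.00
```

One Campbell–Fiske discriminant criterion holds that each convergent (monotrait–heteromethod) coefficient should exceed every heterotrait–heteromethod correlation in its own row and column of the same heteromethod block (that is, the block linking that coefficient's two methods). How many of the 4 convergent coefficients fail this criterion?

Each convergent coefficient versus the relevant comparison correlations:
TA (methods 1·2): 0.67 vs {0.16, 0.14, 0.20, 0.26, 0.25, 0.29} → pass.
Emp (methods 1·2): 0.66 vs {0.14, 0.16, 0.60, 0.63, 0.33, 0.27} → pass.
Res (methods 1·2): 0.64 vs {0.26, 0.20, 0.63, 0.60, 0.35, 0.33} → pass.
WM (methods 1·2): 0.24 vs {0.29, 0.25, 0.27, 0.33, 0.33, 0.35} → fail.
1 of 4 fail.

1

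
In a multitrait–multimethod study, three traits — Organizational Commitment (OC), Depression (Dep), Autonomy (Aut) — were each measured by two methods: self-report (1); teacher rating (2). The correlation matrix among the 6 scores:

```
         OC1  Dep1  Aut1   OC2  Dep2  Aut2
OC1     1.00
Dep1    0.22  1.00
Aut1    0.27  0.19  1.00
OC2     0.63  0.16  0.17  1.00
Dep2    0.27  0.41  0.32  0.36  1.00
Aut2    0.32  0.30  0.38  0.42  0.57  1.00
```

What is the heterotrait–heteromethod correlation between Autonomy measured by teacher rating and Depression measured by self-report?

0.30

Different traits and methods: r(Aut2, Dep1) = 0.30.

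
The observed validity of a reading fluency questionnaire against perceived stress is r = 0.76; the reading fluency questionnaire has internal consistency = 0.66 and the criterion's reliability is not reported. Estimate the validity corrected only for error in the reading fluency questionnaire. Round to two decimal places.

Single correction: r_c = r_obs / √r_xx = 0.76 / √0.66 = 0.76 / 0.8124 ≈ 0.94.

0.94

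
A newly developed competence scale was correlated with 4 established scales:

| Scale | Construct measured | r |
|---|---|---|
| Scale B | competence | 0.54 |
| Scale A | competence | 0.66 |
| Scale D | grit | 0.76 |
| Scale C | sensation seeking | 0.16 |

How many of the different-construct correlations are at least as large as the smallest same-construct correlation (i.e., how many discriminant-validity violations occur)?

1

Convergent (same construct = competence): Scale B, Scale A.
Smallest convergent = 0.54. Discriminant values: 0.76, 0.16; count ≥ 0.54 → 1.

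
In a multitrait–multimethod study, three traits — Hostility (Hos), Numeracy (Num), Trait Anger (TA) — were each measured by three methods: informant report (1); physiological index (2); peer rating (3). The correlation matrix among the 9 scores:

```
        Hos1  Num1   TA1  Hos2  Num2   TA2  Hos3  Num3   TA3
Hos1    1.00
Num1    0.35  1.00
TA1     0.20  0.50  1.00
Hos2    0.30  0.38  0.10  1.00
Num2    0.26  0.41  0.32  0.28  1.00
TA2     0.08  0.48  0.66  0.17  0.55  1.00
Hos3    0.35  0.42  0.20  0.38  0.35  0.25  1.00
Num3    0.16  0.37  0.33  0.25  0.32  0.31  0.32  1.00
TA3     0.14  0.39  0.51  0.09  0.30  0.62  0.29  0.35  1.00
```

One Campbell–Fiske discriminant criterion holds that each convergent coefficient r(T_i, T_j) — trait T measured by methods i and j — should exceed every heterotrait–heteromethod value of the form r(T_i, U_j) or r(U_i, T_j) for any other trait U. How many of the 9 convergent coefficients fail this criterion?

Each convergent coefficient versus the relevant comparison correlations:
Hos (methods 1·2): 0.30 vs {0.26, 0.38, 0.08, 0.10} → fail.
Hos (methods 1·3): 0.35 vs {0.16, 0.42, 0.14, 0.20} → fail.
Hos (methods 2·3): 0.38 vs {0.25, 0.35, 0.09, 0.25} → pass.
Num (methods 1·2): 0.41 vs {0.38, 0.26, 0.48, 0.32} → fail.
Num (methods 1·3): 0.37 vs {0.42, 0.16, 0.39, 0.33} → fail.
Num (methods 2·3): 0.32 vs {0.35, 0.25, 0.30, 0.31} → fail.
TA (methods 1·2): 0.66 vs {0.10, 0.08, 0.32, 0.48} → pass.
TA (methods 1·3): 0.51 vs {0.20, 0.14, 0.33, 0.39} → pass.
TA (methods 2·3): 0.62 vs {0.25, 0.09, 0.31, 0.30} → pass.
5 of 9 fail.

5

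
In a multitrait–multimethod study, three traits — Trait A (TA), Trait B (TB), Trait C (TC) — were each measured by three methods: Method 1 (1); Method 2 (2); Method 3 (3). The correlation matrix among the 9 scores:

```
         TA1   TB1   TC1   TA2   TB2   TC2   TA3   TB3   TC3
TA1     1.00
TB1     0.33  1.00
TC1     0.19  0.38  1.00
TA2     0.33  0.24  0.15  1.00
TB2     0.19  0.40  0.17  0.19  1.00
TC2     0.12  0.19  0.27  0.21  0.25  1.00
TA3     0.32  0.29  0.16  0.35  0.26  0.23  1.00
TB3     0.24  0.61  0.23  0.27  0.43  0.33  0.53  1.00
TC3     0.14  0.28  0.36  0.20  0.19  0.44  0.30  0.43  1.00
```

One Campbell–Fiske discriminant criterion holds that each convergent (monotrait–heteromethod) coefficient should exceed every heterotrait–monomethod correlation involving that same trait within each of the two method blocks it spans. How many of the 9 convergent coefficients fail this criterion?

Each convergent coefficient versus the relevant comparison correlations:
TA (methods 1·2): 0.33 vs {0.33, 0.19, 0.19, 0.21} → fail.
TA (methods 1·3): 0.32 vs {0.33, 0.53, 0.19, 0.30} → fail.
TA (methods 2·3): 0.35 vs {0.19, 0.53, 0.21, 0.30} → fail.
TB (methods 1·2): 0.40 vs {0.33, 0.19, 0.38, 0.25} → pass.
TB (methods 1·3): 0.61 vs {0.33, 0.53, 0.38, 0.43} → pass.
TB (methods 2·3): 0.43 vs {0.19, 0.53, 0.25, 0.43} → fail.
TC (methods 1·2): 0.27 vs {0.19, 0.21, 0.38, 0.25} → fail.
TC (methods 1·3): 0.36 vs {0.19, 0.30, 0.38, 0.43} → fail.
TC (methods 2·3): 0.44 vs {0.21, 0.30, 0.25, 0.43} → pass.
6 of 9 fail.

6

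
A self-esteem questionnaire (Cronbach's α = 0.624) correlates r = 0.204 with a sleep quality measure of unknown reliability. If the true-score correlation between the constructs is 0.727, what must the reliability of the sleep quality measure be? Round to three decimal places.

r_true = r_obs / √(r_xx · r_yy) ⇒ 0.727 = 0.204 / √(0.624 · r_yy).
√(0.624 · r_yy) = 0.204 / 0.727 = 0.2806; 0.624 · r_yy = 0.0787; r_yy = 0.0787 / 0.624 ≈ 0.126.

0.126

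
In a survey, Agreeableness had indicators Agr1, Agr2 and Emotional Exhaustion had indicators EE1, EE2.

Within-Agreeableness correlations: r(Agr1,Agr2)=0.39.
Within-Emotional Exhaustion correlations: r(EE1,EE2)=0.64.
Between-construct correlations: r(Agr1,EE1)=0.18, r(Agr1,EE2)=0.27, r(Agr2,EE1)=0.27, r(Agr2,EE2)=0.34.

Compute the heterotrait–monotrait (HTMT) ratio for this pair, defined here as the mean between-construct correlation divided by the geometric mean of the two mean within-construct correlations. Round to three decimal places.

Mean between = 1.06/4 = 0.2650.
Mean within-Agr = 0.39/1 = 0.3900; mean within-EE = 0.64/1 = 0.6400.
Geometric mean = √(0.3900 × 0.6400) = 0.4996.
HTMT = 0.2650 / 0.4996 = 0.530.

0.530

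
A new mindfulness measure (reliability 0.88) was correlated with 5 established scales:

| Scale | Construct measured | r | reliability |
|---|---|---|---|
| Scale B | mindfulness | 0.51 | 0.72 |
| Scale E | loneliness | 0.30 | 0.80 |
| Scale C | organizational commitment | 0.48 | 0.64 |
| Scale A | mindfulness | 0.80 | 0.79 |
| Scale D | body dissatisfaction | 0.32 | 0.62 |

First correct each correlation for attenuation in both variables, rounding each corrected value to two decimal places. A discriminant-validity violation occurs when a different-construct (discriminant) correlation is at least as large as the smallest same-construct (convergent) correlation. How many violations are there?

1

Disattenuated r (r / √(r_scale · r_new)):
  Scale B (conv): 0.51 / √(0.72·0.88) = 0.64
  Scale E (disc): 0.30 / √(0.80·0.88) = 0.36
  Scale C (disc): 0.48 / √(0.64·0.88) = 0.64
  Scale A (conv): 0.80 / √(0.79·0.88) = 0.96
  Scale D (disc): 0.32 / √(0.62·0.88) = 0.43
Smallest convergent = 0.64. Discriminant values: 0.36, 0.64, 0.43; count ≥ 0.64 → 1.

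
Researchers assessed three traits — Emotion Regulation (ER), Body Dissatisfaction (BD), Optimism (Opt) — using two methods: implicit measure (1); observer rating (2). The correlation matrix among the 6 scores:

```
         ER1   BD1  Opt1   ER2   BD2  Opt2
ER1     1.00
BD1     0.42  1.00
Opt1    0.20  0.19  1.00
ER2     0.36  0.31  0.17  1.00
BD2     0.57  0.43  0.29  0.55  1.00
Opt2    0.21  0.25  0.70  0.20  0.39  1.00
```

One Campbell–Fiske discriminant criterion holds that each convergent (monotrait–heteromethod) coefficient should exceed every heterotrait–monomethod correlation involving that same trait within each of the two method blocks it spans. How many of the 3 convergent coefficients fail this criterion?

Each convergent coefficient versus the relevant comparison correlations:
ER (methods 1·2): 0.36 vs {0.42, 0.55, 0.20, 0.20} → fail.
BD (methods 1·2): 0.43 vs {0.42, 0.55, 0.19, 0.39} → fail.
Opt (methods 1·2): 0.70 vs {0.20, 0.20, 0.19, 0.39} → pass.
2 of 3 fail.

2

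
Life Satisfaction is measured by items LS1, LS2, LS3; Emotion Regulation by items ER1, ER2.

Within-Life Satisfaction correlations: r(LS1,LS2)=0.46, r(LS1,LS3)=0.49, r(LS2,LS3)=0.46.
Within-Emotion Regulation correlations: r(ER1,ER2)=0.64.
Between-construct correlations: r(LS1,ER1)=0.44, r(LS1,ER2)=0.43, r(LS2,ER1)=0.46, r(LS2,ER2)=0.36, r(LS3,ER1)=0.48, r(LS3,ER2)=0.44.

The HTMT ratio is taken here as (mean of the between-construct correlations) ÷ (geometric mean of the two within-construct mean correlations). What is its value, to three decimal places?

Mean between = 2.61/6 = 0.4350.
Mean within-LS = 1.41/3 = 0.4700; mean within-ER = 0.64/1 = 0.6400.
Geometric mean = √(0.4700 × 0.6400) = 0.5485.
HTMT = 0.4350 / 0.5485 = 0.793.

0.793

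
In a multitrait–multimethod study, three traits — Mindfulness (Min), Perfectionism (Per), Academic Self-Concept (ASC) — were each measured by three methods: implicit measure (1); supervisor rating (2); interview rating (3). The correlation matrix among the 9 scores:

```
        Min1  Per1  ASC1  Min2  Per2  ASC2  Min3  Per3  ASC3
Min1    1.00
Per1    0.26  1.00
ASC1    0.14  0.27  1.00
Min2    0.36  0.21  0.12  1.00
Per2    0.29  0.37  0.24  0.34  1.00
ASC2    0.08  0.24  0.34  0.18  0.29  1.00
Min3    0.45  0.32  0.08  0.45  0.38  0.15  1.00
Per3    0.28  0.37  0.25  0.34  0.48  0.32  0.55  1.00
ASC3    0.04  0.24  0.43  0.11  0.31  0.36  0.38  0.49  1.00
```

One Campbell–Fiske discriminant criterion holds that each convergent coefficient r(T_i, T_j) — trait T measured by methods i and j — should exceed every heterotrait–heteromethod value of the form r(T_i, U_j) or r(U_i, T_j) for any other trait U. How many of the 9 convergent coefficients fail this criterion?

Each convergent coefficient versus the relevant comparison correlations:
Min (methods 1·2): 0.36 vs {0.29, 0.21, 0.08, 0.12} → pass.
Min (methods 1·3): 0.45 vs {0.28, 0.32, 0.04, 0.08} → pass.
Min (methods 2·3): 0.45 vs {0.34, 0.38, 0.11, 0.15} → pass.
Per (methods 1·2): 0.37 vs {0.21, 0.29, 0.24, 0.24} → pass.
Per (methods 1·3): 0.37 vs {0.32, 0.28, 0.24, 0.25} → pass.
Per (methods 2·3): 0.48 vs {0.38, 0.34, 0.31, 0.32} → pass.
ASC (methods 1·2): 0.34 vs {0.12, 0.08, 0.24, 0.24} → pass.
ASC (methods 1·3): 0.43 vs {0.08, 0.04, 0.25, 0.24} → pass.
ASC (methods 2·3): 0.36 vs {0.15, 0.11, 0.32, 0.31} → pass.
0 of 9 fail.

0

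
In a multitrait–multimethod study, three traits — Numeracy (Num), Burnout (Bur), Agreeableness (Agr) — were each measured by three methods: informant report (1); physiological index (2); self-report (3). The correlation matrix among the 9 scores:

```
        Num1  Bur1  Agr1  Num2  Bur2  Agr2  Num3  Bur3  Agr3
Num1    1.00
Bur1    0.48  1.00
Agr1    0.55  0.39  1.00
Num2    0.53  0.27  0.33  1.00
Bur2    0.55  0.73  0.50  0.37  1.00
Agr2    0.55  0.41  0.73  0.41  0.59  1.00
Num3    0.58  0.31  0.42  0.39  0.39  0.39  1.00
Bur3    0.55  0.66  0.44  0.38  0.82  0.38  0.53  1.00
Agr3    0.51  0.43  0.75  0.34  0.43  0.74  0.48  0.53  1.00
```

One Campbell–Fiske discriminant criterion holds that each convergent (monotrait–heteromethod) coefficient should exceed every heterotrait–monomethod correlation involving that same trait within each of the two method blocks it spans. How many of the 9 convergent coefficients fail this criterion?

2

Each convergent coefficient versus the relevant comparison correlations:
Num (methods 1·2): 0.53 vs {0.48, 0.37, 0.55, 0.41} → fail.
Num (methods 1·3): 0.58 vs {0.48, 0.53, 0.55, 0.48} → pass.
Num (methods 2·3): 0.39 vs {0.37, 0.53, 0.41, 0.48} → fail.
Bur (methods 1·2): 0.73 vs {0.48, 0.37, 0.39, 0.59} → pass.
Bur (methods 1·3): 0.66 vs {0.48, 0.53, 0.39, 0.53} → pass.
Bur (methods 2·3): 0.82 vs {0.37, 0.53, 0.59, 0.53} → pass.
Agr (methods 1·2): 0.73 vs {0.55, 0.41, 0.39, 0.59} → pass.
Agr (methods 1·3): 0.75 vs {0.55, 0.48, 0.39, 0.53} → pass.
Agr (methods 2·3): 0.74 vs {0.41, 0.48, 0.59, 0.53} → pass.
2 of 9 fail.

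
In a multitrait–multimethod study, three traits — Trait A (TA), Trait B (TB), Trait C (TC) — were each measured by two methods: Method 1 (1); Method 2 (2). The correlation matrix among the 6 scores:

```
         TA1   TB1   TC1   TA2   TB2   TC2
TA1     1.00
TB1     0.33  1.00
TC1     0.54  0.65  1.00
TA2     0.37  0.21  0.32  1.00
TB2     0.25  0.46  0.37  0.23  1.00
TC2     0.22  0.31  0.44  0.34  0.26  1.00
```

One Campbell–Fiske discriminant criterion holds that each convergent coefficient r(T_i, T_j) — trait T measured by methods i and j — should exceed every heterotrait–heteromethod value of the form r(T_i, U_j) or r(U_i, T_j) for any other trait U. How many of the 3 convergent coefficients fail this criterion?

Convergent coefficients and their comparison sets:
TA (methods 1·2): 0.37 vs {0.25, 0.21, 0.22, 0.32} → pass.
TB (methods 1·2): 0.46 vs {0.21, 0.25, 0.31, 0.37} → pass.
TC (methods 1·2): 0.44 vs {0.32, 0.22, 0.37, 0.31} → pass.
0 of 3 fail.

0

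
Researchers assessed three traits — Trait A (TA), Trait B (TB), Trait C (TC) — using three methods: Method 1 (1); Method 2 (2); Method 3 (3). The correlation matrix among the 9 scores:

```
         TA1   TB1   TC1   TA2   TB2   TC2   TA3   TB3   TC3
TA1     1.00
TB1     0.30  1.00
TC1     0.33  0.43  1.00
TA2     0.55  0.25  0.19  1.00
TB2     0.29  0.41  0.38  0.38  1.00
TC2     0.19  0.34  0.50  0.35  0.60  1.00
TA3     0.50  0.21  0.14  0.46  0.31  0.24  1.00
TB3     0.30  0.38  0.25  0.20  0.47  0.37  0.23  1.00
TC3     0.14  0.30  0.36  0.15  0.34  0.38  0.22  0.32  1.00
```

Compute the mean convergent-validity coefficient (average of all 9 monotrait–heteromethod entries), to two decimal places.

Convergent values: 0.55, 0.50, 0.46, 0.41, 0.38, 0.47, 0.50, 0.36, 0.38; mean = 4.01/9 = 0.45.

0.45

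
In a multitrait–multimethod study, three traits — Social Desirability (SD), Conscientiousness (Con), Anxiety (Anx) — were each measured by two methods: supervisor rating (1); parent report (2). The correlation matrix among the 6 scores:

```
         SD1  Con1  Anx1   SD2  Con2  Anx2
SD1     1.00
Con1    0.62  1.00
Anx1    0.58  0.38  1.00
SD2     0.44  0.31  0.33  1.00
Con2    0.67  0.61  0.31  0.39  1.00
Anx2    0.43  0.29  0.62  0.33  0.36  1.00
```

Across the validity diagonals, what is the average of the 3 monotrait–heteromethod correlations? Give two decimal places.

Convergent values: 0.44, 0.61, 0.62; mean = 1.67/3 = 0.56.

0.56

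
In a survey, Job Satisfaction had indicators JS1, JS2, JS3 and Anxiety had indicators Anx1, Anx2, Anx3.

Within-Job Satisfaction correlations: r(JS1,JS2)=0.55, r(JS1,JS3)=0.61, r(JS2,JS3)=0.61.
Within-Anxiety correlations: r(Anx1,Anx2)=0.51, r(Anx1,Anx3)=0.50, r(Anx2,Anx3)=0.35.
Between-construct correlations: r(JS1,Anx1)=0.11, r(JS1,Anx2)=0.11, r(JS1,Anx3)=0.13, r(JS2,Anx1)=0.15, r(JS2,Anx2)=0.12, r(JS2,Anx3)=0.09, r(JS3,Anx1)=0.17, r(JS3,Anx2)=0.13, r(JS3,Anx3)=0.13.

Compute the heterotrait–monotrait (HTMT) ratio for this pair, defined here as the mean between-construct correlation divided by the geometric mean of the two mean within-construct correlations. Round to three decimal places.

Mean between = 1.14/9 = 0.1267.
Mean within-JS = 1.77/3 = 0.5900; mean within-Anx = 1.36/3 = 0.4533.
Geometric mean = √(0.5900 × 0.4533) = 0.5172.
HTMT = 0.1267 / 0.5172 = 0.245.

0.245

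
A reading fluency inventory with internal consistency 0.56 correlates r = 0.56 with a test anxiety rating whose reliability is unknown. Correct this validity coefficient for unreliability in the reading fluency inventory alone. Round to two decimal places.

Single correction: r_c = r_obs / √r_xx = 0.56 / √0.56 = 0.56 / 0.7483 ≈ 0.75.

0.75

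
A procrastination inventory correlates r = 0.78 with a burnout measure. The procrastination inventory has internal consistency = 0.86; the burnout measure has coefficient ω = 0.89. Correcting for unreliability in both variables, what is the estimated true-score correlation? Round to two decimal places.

0.89

r_true = r_obs / √(r_xx · r_yy) = 0.78 / √(0.86 × 0.89) = 0.78 / √0.7654 = 0.78 / 0.8749 ≈ 0.89.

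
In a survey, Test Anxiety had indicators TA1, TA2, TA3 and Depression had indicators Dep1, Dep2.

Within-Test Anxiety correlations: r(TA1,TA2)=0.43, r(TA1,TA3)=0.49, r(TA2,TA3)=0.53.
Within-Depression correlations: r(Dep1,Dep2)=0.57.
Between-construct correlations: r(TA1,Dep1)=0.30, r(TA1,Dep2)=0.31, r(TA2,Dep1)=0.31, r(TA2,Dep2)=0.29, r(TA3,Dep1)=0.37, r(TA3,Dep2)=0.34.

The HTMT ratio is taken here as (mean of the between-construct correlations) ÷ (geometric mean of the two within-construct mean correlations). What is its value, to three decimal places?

Between-construct mean = 1.92/6 = 0.3200.
Mean within-TA = 1.45/3 = 0.4833; mean within-Dep = 0.57/1 = 0.5700.
Geometric mean = √(0.4833 × 0.5700) = 0.5249.
HTMT = 0.3200 / 0.5249 = 0.610.

0.610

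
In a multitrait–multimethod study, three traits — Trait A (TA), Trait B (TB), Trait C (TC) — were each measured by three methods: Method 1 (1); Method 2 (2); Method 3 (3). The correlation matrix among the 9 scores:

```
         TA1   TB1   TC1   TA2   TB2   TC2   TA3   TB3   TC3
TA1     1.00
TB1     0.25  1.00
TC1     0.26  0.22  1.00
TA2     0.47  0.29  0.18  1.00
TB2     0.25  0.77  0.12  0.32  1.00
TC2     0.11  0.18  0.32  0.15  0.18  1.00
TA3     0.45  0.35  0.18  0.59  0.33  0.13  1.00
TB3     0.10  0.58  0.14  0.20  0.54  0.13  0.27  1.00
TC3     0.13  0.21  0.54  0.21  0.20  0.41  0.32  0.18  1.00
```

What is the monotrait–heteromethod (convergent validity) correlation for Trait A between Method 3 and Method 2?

Same trait (TA), different methods: r(TA3, TA2) = 0.59.

0.59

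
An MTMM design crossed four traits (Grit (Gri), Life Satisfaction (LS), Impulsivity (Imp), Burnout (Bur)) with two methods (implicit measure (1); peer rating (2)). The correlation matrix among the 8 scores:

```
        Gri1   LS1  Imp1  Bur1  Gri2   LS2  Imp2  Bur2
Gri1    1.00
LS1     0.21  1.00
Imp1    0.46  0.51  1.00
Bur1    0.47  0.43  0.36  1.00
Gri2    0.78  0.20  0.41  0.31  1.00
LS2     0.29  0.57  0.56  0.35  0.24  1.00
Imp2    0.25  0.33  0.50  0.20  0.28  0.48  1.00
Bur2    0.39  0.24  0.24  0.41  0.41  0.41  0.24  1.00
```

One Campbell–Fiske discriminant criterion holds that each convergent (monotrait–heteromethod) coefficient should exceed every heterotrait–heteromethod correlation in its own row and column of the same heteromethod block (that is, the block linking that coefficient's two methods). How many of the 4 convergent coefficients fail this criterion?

1

Checking each validity diagonal entry against its comparison values:
Gri (methods 1·2): 0.78 vs {0.29, 0.20, 0.25, 0.41, 0.39, 0.31} → pass.
LS (methods 1·2): 0.57 vs {0.20, 0.29, 0.33, 0.56, 0.24, 0.35} → pass.
Imp (methods 1·2): 0.50 vs {0.41, 0.25, 0.56, 0.33, 0.24, 0.20} → fail.
Bur (methods 1·2): 0.41 vs {0.31, 0.39, 0.35, 0.24, 0.20, 0.24} → pass.
1 of 4 fail.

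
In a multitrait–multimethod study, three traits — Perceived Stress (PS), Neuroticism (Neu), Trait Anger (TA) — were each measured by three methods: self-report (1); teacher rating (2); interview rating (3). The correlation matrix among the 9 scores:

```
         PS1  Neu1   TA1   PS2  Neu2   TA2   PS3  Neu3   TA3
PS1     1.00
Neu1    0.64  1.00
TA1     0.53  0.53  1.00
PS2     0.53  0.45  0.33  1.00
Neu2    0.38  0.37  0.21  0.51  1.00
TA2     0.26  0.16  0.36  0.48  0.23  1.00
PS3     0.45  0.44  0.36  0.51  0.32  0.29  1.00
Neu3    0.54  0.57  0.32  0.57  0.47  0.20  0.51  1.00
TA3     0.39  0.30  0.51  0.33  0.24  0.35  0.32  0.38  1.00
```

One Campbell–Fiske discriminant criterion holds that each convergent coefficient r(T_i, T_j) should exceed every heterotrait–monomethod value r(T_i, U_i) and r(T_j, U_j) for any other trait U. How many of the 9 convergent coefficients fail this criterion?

9

Checking each validity diagonal entry against its comparison values:
PS (methods 1·2): 0.53 vs {0.64, 0.51, 0.53, 0.48} → fail.
PS (methods 1·3): 0.45 vs {0.64, 0.51, 0.53, 0.32} → fail.
PS (methods 2·3): 0.51 vs {0.51, 0.51, 0.48, 0.32} → fail.
Neu (methods 1·2): 0.37 vs {0.64, 0.51, 0.53, 0.23} → fail.
Neu (methods 1·3): 0.57 vs {0.64, 0.51, 0.53, 0.38} → fail.
Neu (methods 2·3): 0.47 vs {0.51, 0.51, 0.23, 0.38} → fail.
TA (methods 1·2): 0.36 vs {0.53, 0.48, 0.53, 0.23} → fail.
TA (methods 1·3): 0.51 vs {0.53, 0.32, 0.53, 0.38} → fail.
TA (methods 2·3): 0.35 vs {0.48, 0.32, 0.23, 0.38} → fail.
9 of 9 fail.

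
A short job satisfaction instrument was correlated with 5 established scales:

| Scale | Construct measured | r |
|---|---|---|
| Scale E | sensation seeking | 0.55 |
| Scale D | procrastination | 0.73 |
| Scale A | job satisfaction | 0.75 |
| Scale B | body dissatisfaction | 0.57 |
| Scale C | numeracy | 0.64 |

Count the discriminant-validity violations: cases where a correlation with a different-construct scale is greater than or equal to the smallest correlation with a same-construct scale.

Convergent (same construct = job satisfaction): Scale A.
Smallest convergent = 0.75. Discriminant values: 0.55, 0.73, 0.57, 0.64; count ≥ 0.75 → 0.

0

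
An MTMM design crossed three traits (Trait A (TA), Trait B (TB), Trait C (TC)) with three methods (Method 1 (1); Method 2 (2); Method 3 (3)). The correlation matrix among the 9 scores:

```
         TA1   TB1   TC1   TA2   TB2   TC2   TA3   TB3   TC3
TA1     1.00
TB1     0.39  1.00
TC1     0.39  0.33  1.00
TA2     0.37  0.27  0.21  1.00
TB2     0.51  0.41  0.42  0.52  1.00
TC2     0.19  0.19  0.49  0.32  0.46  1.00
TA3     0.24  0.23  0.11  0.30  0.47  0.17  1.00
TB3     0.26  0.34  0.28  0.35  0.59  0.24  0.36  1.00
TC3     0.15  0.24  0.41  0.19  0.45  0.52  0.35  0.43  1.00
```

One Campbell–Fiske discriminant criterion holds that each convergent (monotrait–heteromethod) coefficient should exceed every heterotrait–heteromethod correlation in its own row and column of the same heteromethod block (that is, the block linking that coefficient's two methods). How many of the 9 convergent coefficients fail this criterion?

Convergent coefficients and their comparison sets:
TA (methods 1·2): 0.37 vs {0.51, 0.27, 0.19, 0.21} → fail.
TA (methods 1·3): 0.24 vs {0.26, 0.23, 0.15, 0.11} → fail.
TA (methods 2·3): 0.30 vs {0.35, 0.47, 0.19, 0.17} → fail.
TB (methods 1·2): 0.41 vs {0.27, 0.51, 0.19, 0.42} → fail.
TB (methods 1·3): 0.34 vs {0.23, 0.26, 0.24, 0.28} → pass.
TB (methods 2·3): 0.59 vs {0.47, 0.35, 0.45, 0.24} → pass.
TC (methods 1·2): 0.49 vs {0.21, 0.19, 0.42, 0.19} → pass.
TC (methods 1·3): 0.41 vs {0.11, 0.15, 0.28, 0.24} → pass.
TC (methods 2·3): 0.52 vs {0.17, 0.19, 0.24, 0.45} → pass.
4 of 9 fail.

4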